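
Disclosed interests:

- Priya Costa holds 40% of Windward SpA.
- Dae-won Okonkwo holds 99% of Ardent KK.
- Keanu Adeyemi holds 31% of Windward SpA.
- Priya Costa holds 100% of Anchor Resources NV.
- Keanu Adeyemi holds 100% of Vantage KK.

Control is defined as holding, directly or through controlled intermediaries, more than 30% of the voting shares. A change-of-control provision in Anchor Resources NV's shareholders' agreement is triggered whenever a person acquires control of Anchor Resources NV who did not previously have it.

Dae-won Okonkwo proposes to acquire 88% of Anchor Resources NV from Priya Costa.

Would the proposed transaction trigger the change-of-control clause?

Yes

The purchase adds only to Dae-won's holdings (Priya's stake shrinks), so Dae-won is the only person who could newly come to control Anchor.
Dae-won holds 99% of Ardent, so Dae-won controls Ardent.
Neither Dae-won nor any entity Dae-won controls holds any voting interest in Anchor.
So before the transaction, Dae-won does not control Anchor.
After the purchase, Dae-won holds 88% of Anchor directly, and Priya's stake falls to 12%.
Dae-won holds 88% of Anchor, so Dae-won controls Anchor.
Dae-won did not control Anchor before and does after, so the clause is triggered.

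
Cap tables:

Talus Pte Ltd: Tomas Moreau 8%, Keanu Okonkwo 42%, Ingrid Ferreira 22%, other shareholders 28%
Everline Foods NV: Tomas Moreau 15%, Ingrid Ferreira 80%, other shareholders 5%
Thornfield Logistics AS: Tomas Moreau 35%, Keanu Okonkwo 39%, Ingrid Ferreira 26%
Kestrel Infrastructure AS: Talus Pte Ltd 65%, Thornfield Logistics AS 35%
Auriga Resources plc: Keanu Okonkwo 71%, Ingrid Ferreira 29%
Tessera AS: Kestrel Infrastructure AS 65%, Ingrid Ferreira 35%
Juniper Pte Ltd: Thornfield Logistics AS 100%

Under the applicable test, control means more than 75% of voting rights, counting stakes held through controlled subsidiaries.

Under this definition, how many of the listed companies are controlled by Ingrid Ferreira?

1

Ingrid holds 80% of Everline, so Ingrid controls Everline.
No other company's threshold is met.
Ingrid controls 1 company.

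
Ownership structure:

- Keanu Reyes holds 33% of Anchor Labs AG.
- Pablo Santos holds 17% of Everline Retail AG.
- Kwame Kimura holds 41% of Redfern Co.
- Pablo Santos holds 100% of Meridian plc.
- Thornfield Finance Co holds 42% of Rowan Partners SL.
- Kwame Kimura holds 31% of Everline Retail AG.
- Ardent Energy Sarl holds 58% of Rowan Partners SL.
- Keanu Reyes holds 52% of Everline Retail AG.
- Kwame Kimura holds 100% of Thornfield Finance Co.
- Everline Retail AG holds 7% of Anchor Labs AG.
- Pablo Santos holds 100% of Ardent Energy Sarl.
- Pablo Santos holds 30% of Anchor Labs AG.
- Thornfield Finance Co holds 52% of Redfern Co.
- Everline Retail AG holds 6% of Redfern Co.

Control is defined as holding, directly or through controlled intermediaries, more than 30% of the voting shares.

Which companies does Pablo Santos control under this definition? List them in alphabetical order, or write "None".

Pablo holds 100% of Meridian, so Pablo controls Meridian.
Pablo holds 100% of Ardent, so Pablo controls Ardent.
Ardent holds 58% of Rowan, so Pablo controls Rowan.
No other company's threshold is met.

Ardent Energy Sarl, Meridian plc, Rowan Partners SL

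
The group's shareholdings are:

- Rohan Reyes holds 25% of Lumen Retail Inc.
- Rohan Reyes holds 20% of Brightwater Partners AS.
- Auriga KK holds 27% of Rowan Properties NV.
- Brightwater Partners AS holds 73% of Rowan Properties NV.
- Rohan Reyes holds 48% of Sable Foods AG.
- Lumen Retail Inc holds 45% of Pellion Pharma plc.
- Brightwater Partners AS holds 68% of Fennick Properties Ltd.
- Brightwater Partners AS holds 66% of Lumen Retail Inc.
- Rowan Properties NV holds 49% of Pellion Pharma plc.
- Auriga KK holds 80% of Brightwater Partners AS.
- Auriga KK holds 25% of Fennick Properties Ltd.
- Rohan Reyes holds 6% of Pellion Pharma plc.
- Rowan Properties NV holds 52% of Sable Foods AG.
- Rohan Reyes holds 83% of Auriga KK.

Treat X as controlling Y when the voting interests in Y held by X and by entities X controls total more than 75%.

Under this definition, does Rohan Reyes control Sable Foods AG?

Rohan holds 83% of Auriga, so Rohan controls Auriga.
Rohan and Auriga together hold 20% + 80% = 100% of Brightwater, so Rohan controls Brightwater.
Auriga and Brightwater together hold 27% + 73% = 100% of Rowan, so Rohan controls Rowan.
Rohan and Rowan together hold 48% + 52% = 100% of Sable, so Rohan controls Sable.

Yes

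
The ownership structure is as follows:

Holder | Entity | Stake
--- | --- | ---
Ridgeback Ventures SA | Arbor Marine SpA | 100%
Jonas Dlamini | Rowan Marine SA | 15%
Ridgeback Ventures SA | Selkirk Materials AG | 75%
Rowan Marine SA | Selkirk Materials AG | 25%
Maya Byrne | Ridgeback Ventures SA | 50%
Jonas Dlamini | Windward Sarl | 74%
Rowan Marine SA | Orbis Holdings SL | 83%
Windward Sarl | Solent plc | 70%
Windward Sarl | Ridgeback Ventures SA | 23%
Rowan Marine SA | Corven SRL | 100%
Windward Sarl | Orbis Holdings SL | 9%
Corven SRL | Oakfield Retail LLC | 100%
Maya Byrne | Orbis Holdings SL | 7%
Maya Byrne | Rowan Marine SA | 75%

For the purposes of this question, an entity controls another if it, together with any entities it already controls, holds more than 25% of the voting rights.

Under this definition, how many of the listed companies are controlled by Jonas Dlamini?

Jonas holds 74% of Windward, so Jonas controls Windward.
Windward holds 70% of Solent, so Jonas controls Solent.
No other company's threshold is met.
Jonas controls 2 companies.

2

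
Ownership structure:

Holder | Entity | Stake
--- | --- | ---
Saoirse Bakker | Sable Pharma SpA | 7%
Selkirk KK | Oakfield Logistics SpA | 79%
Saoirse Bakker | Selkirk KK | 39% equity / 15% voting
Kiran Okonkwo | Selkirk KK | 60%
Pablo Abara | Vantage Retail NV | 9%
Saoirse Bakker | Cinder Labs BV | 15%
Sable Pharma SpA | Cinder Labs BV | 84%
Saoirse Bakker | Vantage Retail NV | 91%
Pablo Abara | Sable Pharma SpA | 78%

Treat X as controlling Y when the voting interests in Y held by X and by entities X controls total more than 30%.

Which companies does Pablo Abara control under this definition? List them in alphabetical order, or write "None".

Cinder Labs BV, Sable Pharma SpA

Pablo holds 78% of Sable, so Pablo controls Sable.
Sable holds 84% of Cinder, so Pablo controls Cinder.
No other company's threshold is met.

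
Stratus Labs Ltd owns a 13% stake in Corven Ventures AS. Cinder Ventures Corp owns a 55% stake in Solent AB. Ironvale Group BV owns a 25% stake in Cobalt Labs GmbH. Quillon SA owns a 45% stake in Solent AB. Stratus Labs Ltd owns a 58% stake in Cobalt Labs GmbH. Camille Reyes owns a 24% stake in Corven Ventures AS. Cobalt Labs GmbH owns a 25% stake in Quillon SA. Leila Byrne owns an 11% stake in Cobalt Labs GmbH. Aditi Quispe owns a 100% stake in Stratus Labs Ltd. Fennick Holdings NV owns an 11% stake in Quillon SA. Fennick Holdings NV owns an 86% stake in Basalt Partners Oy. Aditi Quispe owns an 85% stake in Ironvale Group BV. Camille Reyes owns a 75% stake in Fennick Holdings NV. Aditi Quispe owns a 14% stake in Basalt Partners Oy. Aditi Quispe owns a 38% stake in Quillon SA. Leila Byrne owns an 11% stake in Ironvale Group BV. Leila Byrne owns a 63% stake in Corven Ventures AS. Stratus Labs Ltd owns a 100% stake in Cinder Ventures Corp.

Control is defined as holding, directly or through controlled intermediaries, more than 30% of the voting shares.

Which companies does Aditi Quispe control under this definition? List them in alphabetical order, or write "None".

Aditi holds 100% of Stratus, so Aditi controls Stratus.
Aditi holds 85% of Ironvale, so Aditi controls Ironvale.
Stratus and Ironvale together hold 58% + 25% = 83% of Cobalt, so Aditi controls Cobalt.
Stratus holds 100% of Cinder, so Aditi controls Cinder.
Aditi and Cobalt together hold 38% + 25% = 63% of Quillon, so Aditi controls Quillon.
Cinder and Quillon together hold 55% + 45% = 100% of Solent, so Aditi controls Solent.
No other company's threshold is met.

Cinder Ventures Corp, Cobalt Labs GmbH, Ironvale Group BV, Quillon SA, Solent AB, Stratus Labs Ltd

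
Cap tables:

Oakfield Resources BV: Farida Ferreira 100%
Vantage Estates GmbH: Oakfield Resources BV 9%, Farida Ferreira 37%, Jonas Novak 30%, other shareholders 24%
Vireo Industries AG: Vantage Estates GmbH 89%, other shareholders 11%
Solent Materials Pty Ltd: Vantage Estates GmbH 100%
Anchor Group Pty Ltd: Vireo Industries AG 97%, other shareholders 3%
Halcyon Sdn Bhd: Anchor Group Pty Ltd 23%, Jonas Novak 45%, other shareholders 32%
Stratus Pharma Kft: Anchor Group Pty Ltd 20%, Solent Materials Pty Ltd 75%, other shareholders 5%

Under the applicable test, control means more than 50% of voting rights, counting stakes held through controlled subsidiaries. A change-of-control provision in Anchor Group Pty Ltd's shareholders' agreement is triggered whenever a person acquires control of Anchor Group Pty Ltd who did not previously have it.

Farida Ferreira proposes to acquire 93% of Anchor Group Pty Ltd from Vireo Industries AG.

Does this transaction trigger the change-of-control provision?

Yes

The purchase adds only to Farida's holdings (Vireo's stake shrinks), so Farida is the only person who could newly come to control Anchor.
Farida holds 100% of Oakfield, so Farida controls Oakfield.
Neither Farida nor any entity Farida controls holds any voting interest in Anchor.
So before the transaction, Farida does not control Anchor.
After the purchase, Farida holds 93% of Anchor directly, and Vireo's stake falls to 4%.
Farida holds 93% of Anchor, so Farida controls Anchor.
Farida did not control Anchor before and does after, so the clause is triggered.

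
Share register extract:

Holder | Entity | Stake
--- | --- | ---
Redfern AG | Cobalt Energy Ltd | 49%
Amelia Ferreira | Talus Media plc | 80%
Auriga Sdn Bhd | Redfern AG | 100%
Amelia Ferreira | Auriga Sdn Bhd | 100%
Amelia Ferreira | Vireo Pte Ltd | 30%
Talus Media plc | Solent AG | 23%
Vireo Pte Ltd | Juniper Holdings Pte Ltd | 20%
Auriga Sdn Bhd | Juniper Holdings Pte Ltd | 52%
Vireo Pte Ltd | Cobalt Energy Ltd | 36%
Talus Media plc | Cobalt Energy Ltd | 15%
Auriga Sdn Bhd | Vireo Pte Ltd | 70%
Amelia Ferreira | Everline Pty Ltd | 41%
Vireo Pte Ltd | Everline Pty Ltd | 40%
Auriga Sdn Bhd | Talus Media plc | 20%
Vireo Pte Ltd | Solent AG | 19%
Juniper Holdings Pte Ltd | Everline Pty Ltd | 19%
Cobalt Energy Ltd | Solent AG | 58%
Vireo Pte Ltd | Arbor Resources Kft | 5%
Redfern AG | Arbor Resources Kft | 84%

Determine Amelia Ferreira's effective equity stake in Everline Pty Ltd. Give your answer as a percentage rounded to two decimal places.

Amelia reaches Everline along 6 paths.
Via Vireo: 30% × 40% = 12%.
Via Auriga → Vireo: 100% × 70% × 40% = 28%.
Via Auriga → Juniper: 100% × 52% × 19% = 9.88%.
Via Vireo → Juniper: 30% × 20% × 19% = 1.14%.
Via Auriga → Vireo → Juniper: 100% × 70% × 20% × 19% = 2.66%.
Direct stake: 41% = 41%.
Total: 12% + 28% + 9.88% + 1.14% + 2.66% + 41% = 94.68%.

94.68%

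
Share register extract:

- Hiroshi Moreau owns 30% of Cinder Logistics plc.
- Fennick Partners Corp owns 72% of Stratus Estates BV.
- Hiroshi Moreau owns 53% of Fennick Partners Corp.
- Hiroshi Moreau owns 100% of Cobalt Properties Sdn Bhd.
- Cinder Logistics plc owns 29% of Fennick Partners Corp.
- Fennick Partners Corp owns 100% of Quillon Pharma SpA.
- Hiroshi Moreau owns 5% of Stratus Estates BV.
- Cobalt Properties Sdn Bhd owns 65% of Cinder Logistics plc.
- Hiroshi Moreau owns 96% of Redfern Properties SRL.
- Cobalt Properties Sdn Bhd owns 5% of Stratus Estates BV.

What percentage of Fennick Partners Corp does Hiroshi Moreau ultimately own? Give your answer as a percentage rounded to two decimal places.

80.55%

Hiroshi reaches Fennick along 3 paths.
Via Cobalt → Cinder: 100% × 65% × 29% = 18.85%.
Via Cinder: 30% × 29% = 8.7%.
Direct stake: 53% = 53%.
Total: 18.85% + 8.7% + 53% = 80.55%.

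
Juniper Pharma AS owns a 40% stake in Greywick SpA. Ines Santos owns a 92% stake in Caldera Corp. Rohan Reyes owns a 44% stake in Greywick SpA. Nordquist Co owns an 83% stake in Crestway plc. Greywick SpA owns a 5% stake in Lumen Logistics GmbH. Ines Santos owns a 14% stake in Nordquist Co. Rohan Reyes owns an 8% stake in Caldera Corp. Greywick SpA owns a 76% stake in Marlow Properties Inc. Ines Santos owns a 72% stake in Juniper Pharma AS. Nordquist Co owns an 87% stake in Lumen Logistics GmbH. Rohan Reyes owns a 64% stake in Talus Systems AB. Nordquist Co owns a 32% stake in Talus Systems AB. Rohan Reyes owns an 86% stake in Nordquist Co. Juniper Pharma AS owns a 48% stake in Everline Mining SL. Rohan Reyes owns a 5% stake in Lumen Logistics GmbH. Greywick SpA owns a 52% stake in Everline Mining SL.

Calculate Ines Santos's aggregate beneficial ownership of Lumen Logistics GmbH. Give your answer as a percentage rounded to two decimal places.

Ines reaches Lumen along 2 paths.
Via Nordquist: 14% × 87% = 12.18%.
Via Juniper → Greywick: 72% × 40% × 5% = 1.44%.
Total: 12.18% + 1.44% = 13.62%.

13.62%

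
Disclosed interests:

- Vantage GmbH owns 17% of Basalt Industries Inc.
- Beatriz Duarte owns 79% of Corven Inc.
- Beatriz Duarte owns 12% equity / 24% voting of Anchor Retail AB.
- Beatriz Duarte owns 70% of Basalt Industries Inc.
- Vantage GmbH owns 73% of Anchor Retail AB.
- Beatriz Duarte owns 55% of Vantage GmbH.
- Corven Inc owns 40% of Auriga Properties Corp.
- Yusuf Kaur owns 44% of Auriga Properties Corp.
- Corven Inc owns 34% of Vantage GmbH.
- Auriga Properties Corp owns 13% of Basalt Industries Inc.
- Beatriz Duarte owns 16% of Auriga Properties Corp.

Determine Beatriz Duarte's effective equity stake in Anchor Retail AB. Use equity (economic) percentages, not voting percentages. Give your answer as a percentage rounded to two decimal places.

71.76%

Beatriz reaches Anchor along 3 paths.
Via Vantage: 55% × 73% = 40.15%.
Via Corven → Vantage: 79% × 34% × 73% = 19.6078%.
Direct stake: 12% = 12%.
Total: 40.15% + 19.6078% + 12% = 71.7578%.
Rounded: 71.76%.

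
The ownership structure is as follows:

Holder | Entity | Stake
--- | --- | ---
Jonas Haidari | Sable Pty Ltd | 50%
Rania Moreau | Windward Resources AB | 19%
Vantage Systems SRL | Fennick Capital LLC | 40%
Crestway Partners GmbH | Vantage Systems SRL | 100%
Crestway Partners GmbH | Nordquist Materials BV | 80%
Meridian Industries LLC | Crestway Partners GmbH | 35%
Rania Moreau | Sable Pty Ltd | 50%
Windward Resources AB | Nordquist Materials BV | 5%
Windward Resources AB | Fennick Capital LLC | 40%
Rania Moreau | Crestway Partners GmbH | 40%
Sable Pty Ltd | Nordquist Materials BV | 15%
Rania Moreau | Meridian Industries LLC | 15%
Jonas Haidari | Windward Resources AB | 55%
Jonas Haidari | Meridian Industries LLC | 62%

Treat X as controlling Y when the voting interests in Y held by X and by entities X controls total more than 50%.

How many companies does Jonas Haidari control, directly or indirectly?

Jonas holds 62% of Meridian, so Jonas controls Meridian.
Jonas holds 55% of Windward, so Jonas controls Windward.
No other company's threshold is met.
Jonas controls 2 companies.

2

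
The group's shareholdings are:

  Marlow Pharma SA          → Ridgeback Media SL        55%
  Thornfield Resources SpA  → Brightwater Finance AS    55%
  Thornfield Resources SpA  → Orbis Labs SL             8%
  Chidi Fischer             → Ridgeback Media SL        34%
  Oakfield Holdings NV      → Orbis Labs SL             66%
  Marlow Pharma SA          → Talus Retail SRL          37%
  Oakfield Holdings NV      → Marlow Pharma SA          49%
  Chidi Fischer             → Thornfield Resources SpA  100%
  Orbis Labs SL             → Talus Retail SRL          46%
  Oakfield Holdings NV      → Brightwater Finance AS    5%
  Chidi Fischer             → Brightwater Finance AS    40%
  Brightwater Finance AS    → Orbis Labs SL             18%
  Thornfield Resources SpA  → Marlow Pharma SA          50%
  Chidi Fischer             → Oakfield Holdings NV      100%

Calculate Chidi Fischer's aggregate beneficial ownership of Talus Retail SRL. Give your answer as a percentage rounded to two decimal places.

78.95%

Chidi reaches Talus along 7 paths.
Via Thornfield → Marlow: 100% × 50% × 37% = 18.5%.
Via Oakfield → Marlow: 100% × 49% × 37% = 18.13%.
Via Oakfield → Orbis: 100% × 66% × 46% = 30.36%.
Via Thornfield → Brightwater → Orbis: 100% × 55% × 18% × 46% = 4.554%.
Via Oakfield → Brightwater → Orbis: 100% × 5% × 18% × 46% = 0.414%.
Via Brightwater → Orbis: 40% × 18% × 46% = 3.312%.
Via Thornfield → Orbis: 100% × 8% × 46% = 3.68%.
Total: 18.5% + 18.13% + 30.36% + 4.554% + 0.414% + 3.312% + 3.68% = 78.95%.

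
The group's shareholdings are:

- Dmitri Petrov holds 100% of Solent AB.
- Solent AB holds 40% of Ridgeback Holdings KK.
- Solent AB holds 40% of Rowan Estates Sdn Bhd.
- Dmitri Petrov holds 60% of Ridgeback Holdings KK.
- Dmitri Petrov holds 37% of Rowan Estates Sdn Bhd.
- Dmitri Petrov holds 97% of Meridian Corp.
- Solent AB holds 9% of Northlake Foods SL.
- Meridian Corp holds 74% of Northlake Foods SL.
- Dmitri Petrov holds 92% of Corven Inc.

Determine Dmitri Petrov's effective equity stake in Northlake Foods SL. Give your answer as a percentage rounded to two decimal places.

Dmitri reaches Northlake along 2 paths.
Via Meridian: 97% × 74% = 71.78%.
Via Solent: 100% × 9% = 9%.
Total: 71.78% + 9% = 80.78%.

80.78%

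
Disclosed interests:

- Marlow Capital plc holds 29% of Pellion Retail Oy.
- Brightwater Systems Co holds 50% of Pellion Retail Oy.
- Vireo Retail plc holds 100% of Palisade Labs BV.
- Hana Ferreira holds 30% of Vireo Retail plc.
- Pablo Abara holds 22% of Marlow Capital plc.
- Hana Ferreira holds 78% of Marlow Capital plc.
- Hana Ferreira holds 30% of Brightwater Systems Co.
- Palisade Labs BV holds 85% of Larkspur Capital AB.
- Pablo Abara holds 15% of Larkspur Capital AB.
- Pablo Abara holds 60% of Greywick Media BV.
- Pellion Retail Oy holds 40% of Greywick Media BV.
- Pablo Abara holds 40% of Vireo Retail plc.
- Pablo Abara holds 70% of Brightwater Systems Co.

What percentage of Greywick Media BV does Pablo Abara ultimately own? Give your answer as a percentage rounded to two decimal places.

Pablo reaches Greywick along 3 paths.
Via Brightwater → Pellion: 70% × 50% × 40% = 14%.
Via Marlow → Pellion: 22% × 29% × 40% = 2.552%.
Direct stake: 60% = 60%.
Total: 14% + 2.552% + 60% = 76.552%.
Rounded: 76.55%.

76.55%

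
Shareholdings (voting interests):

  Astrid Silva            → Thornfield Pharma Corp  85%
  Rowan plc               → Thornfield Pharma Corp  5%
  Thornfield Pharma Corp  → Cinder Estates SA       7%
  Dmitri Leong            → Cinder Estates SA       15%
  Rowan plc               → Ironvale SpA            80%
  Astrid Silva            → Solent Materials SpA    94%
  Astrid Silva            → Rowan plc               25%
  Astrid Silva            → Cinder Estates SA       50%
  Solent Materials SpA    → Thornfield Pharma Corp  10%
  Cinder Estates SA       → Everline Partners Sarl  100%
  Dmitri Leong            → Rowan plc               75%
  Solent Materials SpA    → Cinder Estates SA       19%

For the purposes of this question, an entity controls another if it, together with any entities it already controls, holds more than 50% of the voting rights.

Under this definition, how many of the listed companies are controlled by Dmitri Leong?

Dmitri holds 75% of Rowan, so Dmitri controls Rowan.
Rowan holds 80% of Ironvale, so Dmitri controls Ironvale.
No other company's threshold is met.
Dmitri controls 2 companies.

2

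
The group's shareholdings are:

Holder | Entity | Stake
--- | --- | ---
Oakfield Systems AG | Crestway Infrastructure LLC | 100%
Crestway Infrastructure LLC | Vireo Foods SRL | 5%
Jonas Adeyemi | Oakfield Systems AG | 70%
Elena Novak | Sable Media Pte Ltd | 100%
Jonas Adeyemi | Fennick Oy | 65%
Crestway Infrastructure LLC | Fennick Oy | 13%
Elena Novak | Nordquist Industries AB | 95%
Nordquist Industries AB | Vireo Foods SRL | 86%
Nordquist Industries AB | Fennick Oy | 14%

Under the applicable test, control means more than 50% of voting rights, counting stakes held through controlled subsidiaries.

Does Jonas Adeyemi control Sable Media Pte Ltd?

Jonas holds 70% of Oakfield, so Jonas controls Oakfield.
Oakfield holds 100% of Crestway, so Jonas controls Crestway.
Jonas and Crestway together hold 65% + 13% = 78% of Fennick, so Jonas controls Fennick.
Neither Jonas nor any entity Jonas controls holds any voting interest in Sable.
So Jonas does not control Sable.

No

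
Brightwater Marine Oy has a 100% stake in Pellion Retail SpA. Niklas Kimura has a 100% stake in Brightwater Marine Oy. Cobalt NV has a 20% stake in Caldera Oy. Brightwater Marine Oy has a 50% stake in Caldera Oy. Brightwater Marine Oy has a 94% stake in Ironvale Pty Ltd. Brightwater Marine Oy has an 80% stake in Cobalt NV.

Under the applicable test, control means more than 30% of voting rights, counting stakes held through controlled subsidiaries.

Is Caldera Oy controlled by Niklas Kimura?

Niklas holds 100% of Brightwater, so Niklas controls Brightwater.
Brightwater holds 80% of Cobalt, so Niklas controls Cobalt.
Brightwater and Cobalt together hold 50% + 20% = 70% of Caldera, so Niklas controls Caldera.

Yes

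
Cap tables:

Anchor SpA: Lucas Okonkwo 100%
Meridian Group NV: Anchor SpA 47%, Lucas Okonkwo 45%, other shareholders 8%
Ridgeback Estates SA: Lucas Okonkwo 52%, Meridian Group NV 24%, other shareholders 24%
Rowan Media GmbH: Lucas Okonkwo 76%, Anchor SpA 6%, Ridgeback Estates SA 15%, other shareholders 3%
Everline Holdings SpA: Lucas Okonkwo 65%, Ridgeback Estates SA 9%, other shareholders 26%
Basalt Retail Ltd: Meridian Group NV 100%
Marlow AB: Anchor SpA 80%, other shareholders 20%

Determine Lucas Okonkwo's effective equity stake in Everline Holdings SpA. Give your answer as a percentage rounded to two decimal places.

Lucas reaches Everline along 4 paths.
Direct stake: 65% = 65%.
Via Ridgeback: 52% × 9% = 4.68%.
Via Anchor → Meridian → Ridgeback: 100% × 47% × 24% × 9% = 1.0152%.
Via Meridian → Ridgeback: 45% × 24% × 9% = 0.972%.
Total: 65% + 4.68% + 1.0152% + 0.972% = 71.6672%.
Rounded: 71.67%.

71.67%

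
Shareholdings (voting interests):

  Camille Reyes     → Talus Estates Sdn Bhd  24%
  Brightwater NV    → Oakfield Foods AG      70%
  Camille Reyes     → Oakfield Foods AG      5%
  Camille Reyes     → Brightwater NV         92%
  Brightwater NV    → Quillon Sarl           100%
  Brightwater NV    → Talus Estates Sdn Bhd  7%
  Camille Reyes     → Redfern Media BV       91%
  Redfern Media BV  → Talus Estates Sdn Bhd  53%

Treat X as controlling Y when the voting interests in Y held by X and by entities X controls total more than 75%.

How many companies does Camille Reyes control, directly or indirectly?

4

Camille holds 92% of Brightwater, so Camille controls Brightwater.
Camille holds 91% of Redfern, so Camille controls Redfern.
Camille and Brightwater and Redfern together hold 24% + 7% + 53% = 84% of Talus, so Camille controls Talus.
Brightwater holds 100% of Quillon, so Camille controls Quillon.
No other company's threshold is met.
Camille controls 4 companies.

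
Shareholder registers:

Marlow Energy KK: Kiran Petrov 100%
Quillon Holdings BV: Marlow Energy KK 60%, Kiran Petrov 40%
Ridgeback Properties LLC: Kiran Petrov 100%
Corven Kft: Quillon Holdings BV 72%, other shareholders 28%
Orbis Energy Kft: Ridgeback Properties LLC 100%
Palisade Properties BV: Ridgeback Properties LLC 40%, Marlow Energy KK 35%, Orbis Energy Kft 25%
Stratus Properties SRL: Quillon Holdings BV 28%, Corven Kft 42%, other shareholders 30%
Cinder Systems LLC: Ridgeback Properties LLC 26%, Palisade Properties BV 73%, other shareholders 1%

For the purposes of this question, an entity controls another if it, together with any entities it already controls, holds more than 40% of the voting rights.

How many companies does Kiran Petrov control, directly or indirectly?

Kiran holds 100% of Marlow, so Kiran controls Marlow.
Marlow and Kiran together hold 60% + 40% = 100% of Quillon, so Kiran controls Quillon.
Kiran holds 100% of Ridgeback, so Kiran controls Ridgeback.
Quillon holds 72% of Corven, so Kiran controls Corven.
Ridgeback holds 100% of Orbis, so Kiran controls Orbis.
Ridgeback and Marlow and Orbis together hold 40% + 35% + 25% = 100% of Palisade, so Kiran controls Palisade.
Quillon and Corven together hold 28% + 42% = 70% of Stratus, so Kiran controls Stratus.
Ridgeback and Palisade together hold 26% + 73% = 99% of Cinder, so Kiran controls Cinder.
Kiran controls 8 companies.

8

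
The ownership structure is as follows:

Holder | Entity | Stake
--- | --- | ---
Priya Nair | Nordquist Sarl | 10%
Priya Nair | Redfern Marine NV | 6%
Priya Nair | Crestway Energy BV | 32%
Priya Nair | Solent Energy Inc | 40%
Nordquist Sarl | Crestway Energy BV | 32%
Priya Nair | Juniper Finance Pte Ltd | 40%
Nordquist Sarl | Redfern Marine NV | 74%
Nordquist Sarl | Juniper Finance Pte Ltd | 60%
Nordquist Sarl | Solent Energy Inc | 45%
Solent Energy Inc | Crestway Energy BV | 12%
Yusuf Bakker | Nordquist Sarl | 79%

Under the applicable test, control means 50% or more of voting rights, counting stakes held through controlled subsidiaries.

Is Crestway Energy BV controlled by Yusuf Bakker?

No

Yusuf holds 79% of Nordquist, so Yusuf controls Nordquist.
Nordquist holds 74% of Redfern, so Yusuf controls Redfern.
Nordquist holds 60% of Juniper, so Yusuf controls Juniper.
In Crestway, Yusuf's side holds only 32%, not ≥ 50%.
So Yusuf does not control Crestway.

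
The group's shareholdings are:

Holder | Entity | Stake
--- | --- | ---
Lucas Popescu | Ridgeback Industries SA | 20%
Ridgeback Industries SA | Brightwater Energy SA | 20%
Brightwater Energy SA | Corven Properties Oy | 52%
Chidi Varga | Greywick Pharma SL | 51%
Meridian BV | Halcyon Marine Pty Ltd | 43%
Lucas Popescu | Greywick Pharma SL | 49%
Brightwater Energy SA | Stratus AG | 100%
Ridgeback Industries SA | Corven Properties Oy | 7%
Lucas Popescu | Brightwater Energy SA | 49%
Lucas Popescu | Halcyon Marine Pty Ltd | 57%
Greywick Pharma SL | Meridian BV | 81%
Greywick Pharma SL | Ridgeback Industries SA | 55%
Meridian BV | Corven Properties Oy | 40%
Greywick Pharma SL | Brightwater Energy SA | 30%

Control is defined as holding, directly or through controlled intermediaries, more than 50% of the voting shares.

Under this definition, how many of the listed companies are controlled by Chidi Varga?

3

Chidi holds 51% of Greywick, so Chidi controls Greywick.
Greywick holds 55% of Ridgeback, so Chidi controls Ridgeback.
Greywick holds 81% of Meridian, so Chidi controls Meridian.
No other company's threshold is met.
Chidi controls 3 companies.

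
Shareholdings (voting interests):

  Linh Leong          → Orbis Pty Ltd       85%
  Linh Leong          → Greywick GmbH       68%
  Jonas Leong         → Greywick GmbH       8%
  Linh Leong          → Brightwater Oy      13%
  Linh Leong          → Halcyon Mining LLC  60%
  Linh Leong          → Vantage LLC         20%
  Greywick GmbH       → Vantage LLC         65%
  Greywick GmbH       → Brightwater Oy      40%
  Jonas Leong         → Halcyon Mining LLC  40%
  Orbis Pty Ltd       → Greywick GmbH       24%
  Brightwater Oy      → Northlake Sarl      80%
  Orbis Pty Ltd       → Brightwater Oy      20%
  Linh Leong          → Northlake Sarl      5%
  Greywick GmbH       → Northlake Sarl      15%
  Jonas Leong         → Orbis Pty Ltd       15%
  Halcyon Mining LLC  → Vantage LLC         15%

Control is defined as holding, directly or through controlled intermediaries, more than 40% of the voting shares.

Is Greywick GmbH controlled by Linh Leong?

Linh holds 85% of Orbis, so Linh controls Orbis.
Linh and Orbis together hold 68% + 24% = 92% of Greywick, so Linh controls Greywick.

Yes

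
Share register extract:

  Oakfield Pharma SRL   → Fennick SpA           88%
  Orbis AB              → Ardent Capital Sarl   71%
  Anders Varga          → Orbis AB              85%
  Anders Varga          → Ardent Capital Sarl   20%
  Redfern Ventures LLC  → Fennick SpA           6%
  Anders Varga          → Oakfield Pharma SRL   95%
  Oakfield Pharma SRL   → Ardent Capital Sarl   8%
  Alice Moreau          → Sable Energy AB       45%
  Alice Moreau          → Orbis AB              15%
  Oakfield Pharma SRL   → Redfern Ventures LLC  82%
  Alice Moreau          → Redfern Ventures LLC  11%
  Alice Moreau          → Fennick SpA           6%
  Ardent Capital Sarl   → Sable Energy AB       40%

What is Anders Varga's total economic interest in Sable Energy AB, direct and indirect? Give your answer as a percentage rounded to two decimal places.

Anders reaches Sable along 3 paths.
Via Orbis → Ardent: 85% × 71% × 40% = 24.14%.
Via Oakfield → Ardent: 95% × 8% × 40% = 3.04%.
Via Ardent: 20% × 40% = 8%.
Total: 24.14% + 3.04% + 8% = 35.18%.

35.18%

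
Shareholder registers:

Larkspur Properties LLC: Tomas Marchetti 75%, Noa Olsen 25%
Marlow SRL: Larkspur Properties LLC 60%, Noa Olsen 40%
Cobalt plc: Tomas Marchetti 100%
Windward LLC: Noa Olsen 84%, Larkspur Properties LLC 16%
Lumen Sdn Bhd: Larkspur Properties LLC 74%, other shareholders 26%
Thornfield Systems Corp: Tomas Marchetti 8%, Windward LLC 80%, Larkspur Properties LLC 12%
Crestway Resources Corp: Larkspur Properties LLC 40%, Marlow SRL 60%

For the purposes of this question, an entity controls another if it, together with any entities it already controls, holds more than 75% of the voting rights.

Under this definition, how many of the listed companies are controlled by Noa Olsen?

2

Noa holds 84% of Windward, so Noa controls Windward.
Windward holds 80% of Thornfield, so Noa controls Thornfield.
No other company's threshold is met.
Noa controls 2 companies.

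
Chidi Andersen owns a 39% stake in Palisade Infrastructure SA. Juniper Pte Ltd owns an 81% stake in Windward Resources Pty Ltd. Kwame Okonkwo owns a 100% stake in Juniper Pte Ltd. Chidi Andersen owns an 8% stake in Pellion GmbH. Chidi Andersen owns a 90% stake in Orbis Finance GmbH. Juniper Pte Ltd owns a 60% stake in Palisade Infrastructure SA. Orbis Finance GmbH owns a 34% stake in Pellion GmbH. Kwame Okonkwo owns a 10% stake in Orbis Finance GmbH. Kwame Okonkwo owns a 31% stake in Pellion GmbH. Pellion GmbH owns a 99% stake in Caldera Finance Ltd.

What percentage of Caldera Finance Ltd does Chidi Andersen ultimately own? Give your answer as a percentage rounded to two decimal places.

38.21%

Chidi reaches Caldera along 2 paths.
Via Orbis → Pellion: 90% × 34% × 99% = 30.294%.
Via Pellion: 8% × 99% = 7.92%.
Total: 30.294% + 7.92% = 38.214%.
Rounded: 38.21%.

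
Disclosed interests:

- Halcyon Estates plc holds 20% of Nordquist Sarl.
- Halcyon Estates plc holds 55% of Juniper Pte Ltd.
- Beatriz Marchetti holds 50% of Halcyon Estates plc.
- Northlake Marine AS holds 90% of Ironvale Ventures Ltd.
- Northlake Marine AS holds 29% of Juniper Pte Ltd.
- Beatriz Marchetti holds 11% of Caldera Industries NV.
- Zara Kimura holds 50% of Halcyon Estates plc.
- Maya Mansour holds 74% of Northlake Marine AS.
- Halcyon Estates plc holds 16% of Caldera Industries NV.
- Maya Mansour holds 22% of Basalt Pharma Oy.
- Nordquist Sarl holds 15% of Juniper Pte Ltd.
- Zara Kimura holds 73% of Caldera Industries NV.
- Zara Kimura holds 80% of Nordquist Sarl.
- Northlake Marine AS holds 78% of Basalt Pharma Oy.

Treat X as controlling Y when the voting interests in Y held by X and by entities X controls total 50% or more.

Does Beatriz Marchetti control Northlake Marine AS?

Beatriz holds 50% of Halcyon, so Beatriz controls Halcyon.
Halcyon holds 55% of Juniper, so Beatriz controls Juniper.
Neither Beatriz nor any entity Beatriz controls holds any voting interest in Northlake.
So Beatriz does not control Northlake.

No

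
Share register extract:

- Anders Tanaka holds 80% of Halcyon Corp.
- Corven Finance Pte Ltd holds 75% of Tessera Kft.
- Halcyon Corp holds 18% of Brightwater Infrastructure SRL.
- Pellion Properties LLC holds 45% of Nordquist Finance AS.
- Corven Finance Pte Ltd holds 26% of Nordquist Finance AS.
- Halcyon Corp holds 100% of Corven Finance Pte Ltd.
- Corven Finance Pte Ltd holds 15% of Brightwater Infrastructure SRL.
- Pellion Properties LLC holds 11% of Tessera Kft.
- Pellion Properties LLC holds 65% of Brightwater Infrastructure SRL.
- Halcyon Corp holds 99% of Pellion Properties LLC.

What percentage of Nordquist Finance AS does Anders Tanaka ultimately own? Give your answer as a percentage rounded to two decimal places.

Anders reaches Nordquist along 2 paths.
Via Halcyon → Corven: 80% × 100% × 26% = 20.8%.
Via Halcyon → Pellion: 80% × 99% × 45% = 35.64%.
Total: 20.8% + 35.64% = 56.44%.

56.44%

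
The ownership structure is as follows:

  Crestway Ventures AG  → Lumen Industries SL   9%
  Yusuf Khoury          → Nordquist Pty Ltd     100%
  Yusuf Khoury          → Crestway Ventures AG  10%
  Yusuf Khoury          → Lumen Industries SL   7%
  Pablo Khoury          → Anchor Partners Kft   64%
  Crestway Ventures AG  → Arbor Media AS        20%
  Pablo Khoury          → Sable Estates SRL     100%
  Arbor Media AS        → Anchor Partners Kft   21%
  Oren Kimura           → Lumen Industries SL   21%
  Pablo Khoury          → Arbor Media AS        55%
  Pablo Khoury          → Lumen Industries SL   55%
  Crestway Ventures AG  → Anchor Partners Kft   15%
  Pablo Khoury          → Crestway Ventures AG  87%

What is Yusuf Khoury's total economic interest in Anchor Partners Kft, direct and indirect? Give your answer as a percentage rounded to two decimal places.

Yusuf reaches Anchor along 2 paths.
Via Crestway: 10% × 15% = 1.5%.
Via Crestway → Arbor: 10% × 20% × 21% = 0.42%.
Total: 1.5% + 0.42% = 1.92%.

1.92%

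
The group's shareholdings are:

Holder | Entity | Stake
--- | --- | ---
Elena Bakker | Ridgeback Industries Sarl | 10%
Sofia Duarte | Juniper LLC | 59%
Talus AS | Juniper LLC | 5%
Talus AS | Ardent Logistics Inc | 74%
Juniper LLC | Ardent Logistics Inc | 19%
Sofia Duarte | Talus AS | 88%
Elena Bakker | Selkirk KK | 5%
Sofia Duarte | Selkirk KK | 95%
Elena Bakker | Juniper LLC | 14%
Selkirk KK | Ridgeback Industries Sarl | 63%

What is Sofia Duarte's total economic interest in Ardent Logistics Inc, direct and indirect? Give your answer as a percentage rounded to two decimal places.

77.17%

Sofia reaches Ardent along 3 paths.
Via Juniper: 59% × 19% = 11.21%.
Via Talus → Juniper: 88% × 5% × 19% = 0.836%.
Via Talus: 88% × 74% = 65.12%.
Total: 11.21% + 0.836% + 65.12% = 77.166%.
Rounded: 77.17%.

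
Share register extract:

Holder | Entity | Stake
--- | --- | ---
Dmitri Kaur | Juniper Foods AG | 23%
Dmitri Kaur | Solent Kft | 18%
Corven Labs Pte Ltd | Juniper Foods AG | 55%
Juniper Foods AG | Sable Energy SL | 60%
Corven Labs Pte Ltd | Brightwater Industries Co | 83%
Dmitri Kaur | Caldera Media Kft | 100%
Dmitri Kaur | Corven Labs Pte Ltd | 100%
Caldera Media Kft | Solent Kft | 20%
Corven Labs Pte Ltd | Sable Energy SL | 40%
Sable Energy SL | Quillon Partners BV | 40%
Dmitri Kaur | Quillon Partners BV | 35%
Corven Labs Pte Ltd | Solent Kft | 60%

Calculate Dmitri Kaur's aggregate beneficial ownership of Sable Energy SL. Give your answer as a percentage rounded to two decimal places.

86.80%

Dmitri reaches Sable along 3 paths.
Via Corven: 100% × 40% = 40%.
Via Corven → Juniper: 100% × 55% × 60% = 33%.
Via Juniper: 23% × 60% = 13.8%.
Total: 40% + 33% + 13.8% = 86.8%.
Rounded: 86.80%.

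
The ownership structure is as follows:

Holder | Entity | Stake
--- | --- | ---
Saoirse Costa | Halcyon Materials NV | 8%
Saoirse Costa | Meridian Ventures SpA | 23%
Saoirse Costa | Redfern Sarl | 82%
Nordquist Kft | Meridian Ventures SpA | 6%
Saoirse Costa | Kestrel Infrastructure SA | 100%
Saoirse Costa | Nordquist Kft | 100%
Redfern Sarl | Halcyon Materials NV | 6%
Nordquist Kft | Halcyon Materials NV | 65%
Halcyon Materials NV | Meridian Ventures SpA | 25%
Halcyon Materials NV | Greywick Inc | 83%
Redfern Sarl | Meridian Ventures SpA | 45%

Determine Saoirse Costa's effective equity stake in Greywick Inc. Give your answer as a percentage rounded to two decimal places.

64.67%

Saoirse reaches Greywick along 3 paths.
Via Redfern → Halcyon: 82% × 6% × 83% = 4.0836%.
Via Halcyon: 8% × 83% = 6.64%.
Via Nordquist → Halcyon: 100% × 65% × 83% = 53.95%.
Total: 4.0836% + 6.64% + 53.95% = 64.6736%.
Rounded: 64.67%.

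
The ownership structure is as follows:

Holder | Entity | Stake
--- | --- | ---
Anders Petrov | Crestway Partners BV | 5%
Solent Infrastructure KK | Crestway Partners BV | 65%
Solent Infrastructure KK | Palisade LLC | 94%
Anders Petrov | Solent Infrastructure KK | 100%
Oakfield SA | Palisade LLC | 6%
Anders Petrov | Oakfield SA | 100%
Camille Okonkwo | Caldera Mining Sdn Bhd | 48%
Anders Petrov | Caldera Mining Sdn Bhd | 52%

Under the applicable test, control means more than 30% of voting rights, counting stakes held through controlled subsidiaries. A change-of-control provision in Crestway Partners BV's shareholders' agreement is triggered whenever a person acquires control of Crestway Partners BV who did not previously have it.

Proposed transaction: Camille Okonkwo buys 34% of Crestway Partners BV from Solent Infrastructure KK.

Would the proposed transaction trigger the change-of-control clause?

Yes

The purchase adds only to Camille's holdings (Solent's stake shrinks), so Camille is the only person who could newly come to control Crestway.
Camille holds 48% of Caldera, so Camille controls Caldera.
Neither Camille nor any entity Camille controls holds any voting interest in Crestway.
So before the transaction, Camille does not control Crestway.
After the purchase, Camille holds 34% of Crestway directly, and Solent's stake falls to 31%.
Camille holds 34% of Crestway, so Camille controls Crestway.
Camille did not control Crestway before and does after, so the clause is triggered.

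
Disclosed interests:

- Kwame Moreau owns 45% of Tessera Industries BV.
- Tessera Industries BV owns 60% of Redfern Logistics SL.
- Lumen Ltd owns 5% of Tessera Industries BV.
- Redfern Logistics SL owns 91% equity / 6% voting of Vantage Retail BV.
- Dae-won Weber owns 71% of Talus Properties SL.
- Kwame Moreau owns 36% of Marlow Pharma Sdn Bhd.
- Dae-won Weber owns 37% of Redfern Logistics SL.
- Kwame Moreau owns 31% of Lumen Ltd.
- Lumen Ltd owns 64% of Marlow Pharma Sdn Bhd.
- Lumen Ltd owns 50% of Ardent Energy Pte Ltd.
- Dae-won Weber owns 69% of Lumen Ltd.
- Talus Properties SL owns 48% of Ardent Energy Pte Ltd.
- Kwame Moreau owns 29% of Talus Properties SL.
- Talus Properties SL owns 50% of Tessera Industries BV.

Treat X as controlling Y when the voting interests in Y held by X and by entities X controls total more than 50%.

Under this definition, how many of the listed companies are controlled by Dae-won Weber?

Dae-won holds 69% of Lumen, so Dae-won controls Lumen.
Dae-won holds 71% of Talus, so Dae-won controls Talus.
Talus and Lumen together hold 50% + 5% = 55% of Tessera, so Dae-won controls Tessera.
Dae-won and Tessera together hold 37% + 60% = 97% of Redfern, so Dae-won controls Redfern.
Lumen holds 64% of Marlow, so Dae-won controls Marlow.
Lumen and Talus together hold 50% + 48% = 98% of Ardent, so Dae-won controls Ardent.
No other company's threshold is met.
Dae-won controls 6 companies.

6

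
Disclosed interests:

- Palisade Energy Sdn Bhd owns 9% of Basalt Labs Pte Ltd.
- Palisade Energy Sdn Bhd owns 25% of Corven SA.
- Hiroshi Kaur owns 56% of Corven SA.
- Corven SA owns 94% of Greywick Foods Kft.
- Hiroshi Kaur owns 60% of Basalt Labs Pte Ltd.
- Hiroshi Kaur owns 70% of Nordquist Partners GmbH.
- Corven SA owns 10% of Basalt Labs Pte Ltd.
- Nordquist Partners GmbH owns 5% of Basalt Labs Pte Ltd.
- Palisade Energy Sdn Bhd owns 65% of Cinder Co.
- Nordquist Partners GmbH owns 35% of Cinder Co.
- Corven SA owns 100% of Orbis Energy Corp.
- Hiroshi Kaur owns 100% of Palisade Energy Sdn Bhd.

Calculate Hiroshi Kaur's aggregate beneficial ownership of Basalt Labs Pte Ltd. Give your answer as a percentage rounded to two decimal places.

Hiroshi reaches Basalt along 5 paths.
Direct stake: 60% = 60%.
Via Palisade → Corven: 100% × 25% × 10% = 2.5%.
Via Corven: 56% × 10% = 5.6%.
Via Nordquist: 70% × 5% = 3.5%.
Via Palisade: 100% × 9% = 9%.
Total: 60% + 2.5% + 5.6% + 3.5% + 9% = 80.6%.
Rounded: 80.60%.

80.60%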